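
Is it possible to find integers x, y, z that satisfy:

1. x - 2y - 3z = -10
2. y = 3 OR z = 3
Yes

Take x = -1, y = 0, z = 3. Substituting into each constraint:
  (1) (-1) - 2(0) - 3(3) = -10 ✓
  (2) z = 3, target 3 ✓ (second branch holds)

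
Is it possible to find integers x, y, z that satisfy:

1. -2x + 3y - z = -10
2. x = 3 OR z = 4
Yes

Take x = 3, y = -1, z = 1. Substituting into each constraint:
  (1) -2(3) + 3(-1) + (-1) = -10 ✓
  (2) x = 3, target 3 ✓ (first branch holds)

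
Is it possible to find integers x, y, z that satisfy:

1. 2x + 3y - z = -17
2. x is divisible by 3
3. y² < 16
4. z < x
Yes

Take x = -21, y = 1, z = -22. Substituting into each constraint:
  (1) 2(-21) + 3(1) + 22 = -17 ✓
  (2) -21 = 3 × -7, remainder 0 ✓
  (3) y² = (1)² = 1, and 1 < 16 ✓
  (4) -22 < -21 ✓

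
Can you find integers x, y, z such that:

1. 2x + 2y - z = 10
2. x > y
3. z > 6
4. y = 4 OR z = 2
Yes

Take x = 5, y = 4, z = 8. Substituting into each constraint:
  (1) 2(5) + 2(4) + (-8) = 10 ✓
  (2) 5 > 4 ✓
  (3) 8 > 6 ✓
  (4) y = 4, target 4 ✓ (first branch holds)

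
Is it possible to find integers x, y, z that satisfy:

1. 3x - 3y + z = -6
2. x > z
Yes

Take x = 1, y = 3, z = 0. Substituting into each constraint:
  (1) 3(1) - 3(3) + 0 = -6 ✓
  (2) 1 > 0 ✓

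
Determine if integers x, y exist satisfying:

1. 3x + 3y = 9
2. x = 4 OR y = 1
Yes

Take x = 2, y = 1. Substituting into each constraint:
  (1) 3(2) + 3(1) = 9 ✓
  (2) y = 1, target 1 ✓ (second branch holds)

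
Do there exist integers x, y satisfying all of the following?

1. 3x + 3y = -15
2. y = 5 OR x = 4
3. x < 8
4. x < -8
Yes

Take x = -10, y = 5. Substituting into each constraint:
  (1) 3(-10) + 3(5) = -15 ✓
  (2) y = 5, target 5 ✓ (first branch holds)
  (3) -10 < 8 ✓
  (4) -10 < -8 ✓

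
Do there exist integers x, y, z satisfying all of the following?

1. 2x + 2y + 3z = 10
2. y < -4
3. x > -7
Yes

Take x = 0, y = -7, z = 8. Substituting into each constraint:
  (1) 2(0) + 2(-7) + 3(8) = 10 ✓
  (2) -7 < -4 ✓
  (3) 0 > -7 ✓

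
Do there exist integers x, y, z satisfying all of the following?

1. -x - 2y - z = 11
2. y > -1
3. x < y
Yes

Take x = 0, y = 1, z = -13. Substituting into each constraint:
  (1) 0 - 2(1) + 13 = 11 ✓
  (2) 1 > -1 ✓
  (3) 0 < 1 ✓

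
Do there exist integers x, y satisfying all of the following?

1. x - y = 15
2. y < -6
Yes

Take x = 0, y = -15. Substituting into each constraint:
  (1) 0 + 15 = 15 ✓
  (2) -15 < -6 ✓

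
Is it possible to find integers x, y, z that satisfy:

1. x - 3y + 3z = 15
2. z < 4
Yes

Take x = 0, y = -5, z = 0. Substituting into each constraint:
  (1) 0 - 3(-5) + 3(0) = 15 ✓
  (2) 0 < 4 ✓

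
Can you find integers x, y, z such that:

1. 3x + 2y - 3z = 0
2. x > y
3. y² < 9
Yes

Take x = 1, y = 0, z = 1. Substituting into each constraint:
  (1) 3(1) + 2(0) - 3(1) = 0 ✓
  (2) 1 > 0 ✓
  (3) y² = (0)² = 0, and 0 < 9 ✓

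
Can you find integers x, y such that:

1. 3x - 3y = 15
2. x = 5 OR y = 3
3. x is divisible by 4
Yes

Take x = 8, y = 3. Substituting into each constraint:
  (1) 3(8) - 3(3) = 15 ✓
  (2) y = 3, target 3 ✓ (second branch holds)
  (3) 8 = 4 × 2, remainder 0 ✓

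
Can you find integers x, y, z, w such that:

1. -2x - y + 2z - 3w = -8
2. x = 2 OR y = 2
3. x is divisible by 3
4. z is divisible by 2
Yes

Take x = 3, y = 2, z = 0, w = 0. Substituting into each constraint:
  (1) -2(3) + (-2) + 2(0) - 3(0) = -8 ✓
  (2) y = 2, target 2 ✓ (second branch holds)
  (3) 3 = 3 × 1, remainder 0 ✓
  (4) 0 = 2 × 0, remainder 0 ✓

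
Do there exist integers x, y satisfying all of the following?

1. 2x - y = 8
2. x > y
Yes

Take x = 4, y = 0. Substituting into each constraint:
  (1) 2(4) + 0 = 8 ✓
  (2) 4 > 0 ✓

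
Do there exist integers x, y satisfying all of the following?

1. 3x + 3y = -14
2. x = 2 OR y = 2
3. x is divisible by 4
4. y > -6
No

Even the single constraint (3x + 3y = -14) is infeasible over the integers.

  - 3x + 3y = -14: every term on the left is divisible by 3, so the LHS ≡ 0 (mod 3), but the RHS -14 is not — no integer solution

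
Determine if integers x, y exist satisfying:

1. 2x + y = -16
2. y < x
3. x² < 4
Yes

Take x = 0, y = -16. Substituting into each constraint:
  (1) 2(0) + (-16) = -16 ✓
  (2) -16 < 0 ✓
  (3) x² = (0)² = 0, and 0 < 4 ✓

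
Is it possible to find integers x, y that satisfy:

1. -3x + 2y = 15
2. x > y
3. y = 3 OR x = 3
No

The full constraint system is jointly infeasible over the integers. Each constraint and what it forces:

  - -3x + 2y = 15: is a linear equation tying the variables together
  - x > y: bounds one variable relative to another variable
  - y = 3 OR x = 3: forces a choice: either y = 3 or x = 3

Split on the disjunction (y = 3 OR x = 3):
  • If y = 3: the equation forces x = -3, giving (y, x) = (3, -3), which violates x > y.
  • If x = 3: the equation forces y = 12, giving (x, y) = (3, 12), which violates x > y.
Both branches are infeasible, so the system has no integer solution.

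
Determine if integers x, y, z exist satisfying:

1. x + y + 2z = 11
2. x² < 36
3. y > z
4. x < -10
No

A contradictory subset is {x² < 36, x < -10}. No integer assignment can satisfy these jointly:

  - x² < 36: restricts x to |x| ≤ 5
  - x < -10: bounds one variable relative to a constant

Direct contradiction: the bounds on x require x ≥ -5 and x ≤ -11 simultaneously, which is empty.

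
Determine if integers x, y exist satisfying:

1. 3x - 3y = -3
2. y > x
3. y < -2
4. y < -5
Yes

Take x = -7, y = -6. Substituting into each constraint:
  (1) 3(-7) - 3(-6) = -3 ✓
  (2) -6 > -7 ✓
  (3) -6 < -2 ✓
  (4) -6 < -5 ✓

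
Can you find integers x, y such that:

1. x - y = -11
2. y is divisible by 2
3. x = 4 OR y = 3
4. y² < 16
No

A contradictory subset is {x - y = -11, y is divisible by 2, x = 4 OR y = 3}. No integer assignment can satisfy these jointly:

  - x - y = -11: is a linear equation tying the variables together
  - y is divisible by 2: restricts y to multiples of 2
  - x = 4 OR y = 3: forces a choice: either x = 4 or y = 3

Split on the disjunction (x = 4 OR y = 3):
  • If x = 4: with x = 4, writing y = 2y', every remaining term of the linear equation is divisible by 2, so the left side is ≡ 0 (mod 2); but the right side -15 ≡ 1 (mod 2). No integers can satisfy it.
  • If y = 3: this contradicts the divisibility constraint — 3 is not a multiple of 2.
Both branches are infeasible, so the system has no integer solution.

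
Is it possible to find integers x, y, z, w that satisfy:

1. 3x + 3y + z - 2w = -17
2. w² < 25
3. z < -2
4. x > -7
Yes

Take x = 0, y = 0, z = -17, w = 0. Substituting into each constraint:
  (1) 3(0) + 3(0) + (-17) - 2(0) = -17 ✓
  (2) w² = (0)² = 0, and 0 < 25 ✓
  (3) -17 < -2 ✓
  (4) 0 > -7 ✓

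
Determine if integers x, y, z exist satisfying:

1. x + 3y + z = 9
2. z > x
Yes

Take x = 1, y = 2, z = 2. Substituting into each constraint:
  (1) 1 + 3(2) + 2 = 9 ✓
  (2) 2 > 1 ✓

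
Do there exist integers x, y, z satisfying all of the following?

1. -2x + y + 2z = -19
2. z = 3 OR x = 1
Yes

Take x = 1, y = -17, z = 0. Substituting into each constraint:
  (1) -2(1) + (-17) + 2(0) = -19 ✓
  (2) x = 1, target 1 ✓ (second branch holds)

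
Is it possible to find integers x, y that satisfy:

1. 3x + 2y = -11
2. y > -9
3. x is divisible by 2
No

A contradictory subset is {3x + 2y = -11, x is divisible by 2}. No integer assignment can satisfy these jointly:

  - 3x + 2y = -11: is a linear equation tying the variables together
  - x is divisible by 2: restricts x to multiples of 2

Modular obstruction: writing x = 2x', every remaining term of the linear equation is divisible by 2, so the left side is ≡ 0 (mod 2); but the right side -11 ≡ 1 (mod 2). No integers can satisfy it.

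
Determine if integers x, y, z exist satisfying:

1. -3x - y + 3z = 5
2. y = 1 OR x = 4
Yes

Take x = -2, y = 1, z = 0. Substituting into each constraint:
  (1) -3(-2) + (-1) + 3(0) = 5 ✓
  (2) y = 1, target 1 ✓ (first branch holds)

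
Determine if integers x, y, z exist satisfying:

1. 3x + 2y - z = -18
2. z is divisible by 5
Yes

Take x = -6, y = 0, z = 0. Substituting into each constraint:
  (1) 3(-6) + 2(0) + 0 = -18 ✓
  (2) 0 = 5 × 0, remainder 0 ✓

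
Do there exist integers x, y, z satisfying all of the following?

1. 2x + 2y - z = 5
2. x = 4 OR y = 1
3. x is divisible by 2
Yes

Take x = 4, y = 0, z = 3. Substituting into each constraint:
  (1) 2(4) + 2(0) + (-3) = 5 ✓
  (2) x = 4, target 4 ✓ (first branch holds)
  (3) 4 = 2 × 2, remainder 0 ✓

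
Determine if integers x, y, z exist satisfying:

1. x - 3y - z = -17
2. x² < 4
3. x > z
Yes

Take x = 1, y = 6, z = 0. Substituting into each constraint:
  (1) 1 - 3(6) + 0 = -17 ✓
  (2) x² = (1)² = 1, and 1 < 4 ✓
  (3) 1 > 0 ✓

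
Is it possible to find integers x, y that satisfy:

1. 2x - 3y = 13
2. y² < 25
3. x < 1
No

The full constraint system is jointly infeasible over the integers. Each constraint and what it forces:

  - 2x - 3y = 13: is a linear equation tying the variables together
  - y² < 25: restricts y to |y| ≤ 4
  - x < 1: bounds one variable relative to a constant

Range argument: with x ∈ [−∞, 0], y ∈ [-4, 4], the left side of the equation is at most 12, but the right side is 13 > 12. No integer solution exists.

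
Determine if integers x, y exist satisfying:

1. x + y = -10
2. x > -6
Yes

Take x = 0, y = -10. Substituting into each constraint:
  (1) 0 + (-10) = -10 ✓
  (2) 0 > -6 ✓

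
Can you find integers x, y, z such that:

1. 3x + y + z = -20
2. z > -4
Yes

Take x = 0, y = -17, z = -3. Substituting into each constraint:
  (1) 3(0) + (-17) + (-3) = -20 ✓
  (2) -3 > -4 ✓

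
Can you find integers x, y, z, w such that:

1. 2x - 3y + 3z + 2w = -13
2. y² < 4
Yes

Take x = 0, y = 0, z = 1, w = -8. Substituting into each constraint:
  (1) 2(0) - 3(0) + 3(1) + 2(-8) = -13 ✓
  (2) y² = (0)² = 0, and 0 < 4 ✓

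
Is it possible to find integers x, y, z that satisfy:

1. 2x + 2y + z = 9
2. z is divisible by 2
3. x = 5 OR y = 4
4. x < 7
No

A contradictory subset is {2x + 2y + z = 9, z is divisible by 2}. No integer assignment can satisfy these jointly:

  - 2x + 2y + z = 9: is a linear equation tying the variables together
  - z is divisible by 2: restricts z to multiples of 2

Modular obstruction: writing z = 2z', every remaining term of the linear equation is divisible by 2, so the left side is ≡ 0 (mod 2); but the right side 9 ≡ 1 (mod 2). No integers can satisfy it.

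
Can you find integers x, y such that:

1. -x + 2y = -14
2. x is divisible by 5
Yes

Take x = 0, y = -7. Substituting into each constraint:
  (1) 0 + 2(-7) = -14 ✓
  (2) 0 = 5 × 0, remainder 0 ✓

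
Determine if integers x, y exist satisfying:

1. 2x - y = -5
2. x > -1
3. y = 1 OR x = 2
Yes

Take x = 2, y = 9. Substituting into each constraint:
  (1) 2(2) + (-9) = -5 ✓
  (2) 2 > -1 ✓
  (3) x = 2, target 2 ✓ (second branch holds)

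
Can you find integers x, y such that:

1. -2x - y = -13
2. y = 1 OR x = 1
Yes

Take x = 1, y = 11. Substituting into each constraint:
  (1) -2(1) + (-11) = -13 ✓
  (2) x = 1, target 1 ✓ (second branch holds)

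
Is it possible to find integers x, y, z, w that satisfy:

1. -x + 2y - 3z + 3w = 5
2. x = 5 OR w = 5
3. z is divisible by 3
Yes

Take x = 0, y = -5, z = 0, w = 5. Substituting into each constraint:
  (1) 0 + 2(-5) - 3(0) + 3(5) = 5 ✓
  (2) w = 5, target 5 ✓ (second branch holds)
  (3) 0 = 3 × 0, remainder 0 ✓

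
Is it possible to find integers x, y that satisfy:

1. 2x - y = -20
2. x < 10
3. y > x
Yes

Take x = -10, y = 0. Substituting into each constraint:
  (1) 2(-10) + 0 = -20 ✓
  (2) -10 < 10 ✓
  (3) 0 > -10 ✓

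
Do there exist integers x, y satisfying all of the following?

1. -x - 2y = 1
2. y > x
Yes

Take x = -1, y = 0. Substituting into each constraint:
  (1) 1 - 2(0) = 1 ✓
  (2) 0 > -1 ✓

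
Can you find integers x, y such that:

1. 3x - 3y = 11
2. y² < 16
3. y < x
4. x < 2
No

Even the single constraint (3x - 3y = 11) is infeasible over the integers.

  - 3x - 3y = 11: every term on the left is divisible by 3, so the LHS ≡ 0 (mod 3), but the RHS 11 is not — no integer solution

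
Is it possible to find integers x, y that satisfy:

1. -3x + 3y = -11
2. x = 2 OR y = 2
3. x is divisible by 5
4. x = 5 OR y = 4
No

Even the single constraint (-3x + 3y = -11) is infeasible over the integers.

  - -3x + 3y = -11: every term on the left is divisible by 3, so the LHS ≡ 0 (mod 3), but the RHS -11 is not — no integer solution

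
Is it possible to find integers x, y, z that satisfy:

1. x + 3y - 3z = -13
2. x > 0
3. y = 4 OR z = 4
Yes

Take x = 2, y = -1, z = 4. Substituting into each constraint:
  (1) 2 + 3(-1) - 3(4) = -13 ✓
  (2) 2 > 0 ✓
  (3) z = 4, target 4 ✓ (second branch holds)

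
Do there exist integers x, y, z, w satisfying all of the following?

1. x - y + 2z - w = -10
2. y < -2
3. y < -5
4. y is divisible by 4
Yes

Take x = 0, y = -8, z = 0, w = 18. Substituting into each constraint:
  (1) 0 + 8 + 2(0) + (-18) = -10 ✓
  (2) -8 < -2 ✓
  (3) -8 < -5 ✓
  (4) -8 = 4 × -2, remainder 0 ✓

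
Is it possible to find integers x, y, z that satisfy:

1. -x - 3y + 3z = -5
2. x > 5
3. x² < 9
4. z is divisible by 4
No

A contradictory subset is {x > 5, x² < 9}. No integer assignment can satisfy these jointly:

  - x > 5: bounds one variable relative to a constant
  - x² < 9: restricts x to |x| ≤ 2

Direct contradiction: the bounds on x require x ≥ 6 and x ≤ 2 simultaneously, which is empty.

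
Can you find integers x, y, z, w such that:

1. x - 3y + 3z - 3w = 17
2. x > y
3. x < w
Yes

Take x = 2, y = 1, z = 9, w = 3. Substituting into each constraint:
  (1) 2 - 3(1) + 3(9) - 3(3) = 17 ✓
  (2) 2 > 1 ✓
  (3) 2 < 3 ✓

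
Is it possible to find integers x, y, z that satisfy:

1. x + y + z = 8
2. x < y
Yes

Take x = 0, y = 1, z = 7. Substituting into each constraint:
  (1) 0 + 1 + 7 = 8 ✓
  (2) 0 < 1 ✓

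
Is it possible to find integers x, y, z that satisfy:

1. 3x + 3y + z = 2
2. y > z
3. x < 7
Yes

Take x = 1, y = 0, z = -1. Substituting into each constraint:
  (1) 3(1) + 3(0) + (-1) = 2 ✓
  (2) 0 > -1 ✓
  (3) 1 < 7 ✓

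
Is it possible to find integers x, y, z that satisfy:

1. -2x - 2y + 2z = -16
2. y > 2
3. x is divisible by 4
Yes

Take x = 0, y = 3, z = -5. Substituting into each constraint:
  (1) -2(0) - 2(3) + 2(-5) = -16 ✓
  (2) 3 > 2 ✓
  (3) 0 = 4 × 0, remainder 0 ✓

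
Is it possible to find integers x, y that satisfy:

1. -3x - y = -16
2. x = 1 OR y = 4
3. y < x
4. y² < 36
No

A contradictory subset is {-3x - y = -16, x = 1 OR y = 4, y < x}. No integer assignment can satisfy these jointly:

  - -3x - y = -16: is a linear equation tying the variables together
  - x = 1 OR y = 4: forces a choice: either x = 1 or y = 4
  - y < x: bounds one variable relative to another variable

Split on the disjunction (x = 1 OR y = 4):
  • If x = 1: the equation forces y = 13, giving (x, y) = (1, 13), which violates x > y.
  • If y = 4: the equation forces x = 4, giving (y, x) = (4, 4), which violates x > y.
Both branches are infeasible, so the system has no integer solution.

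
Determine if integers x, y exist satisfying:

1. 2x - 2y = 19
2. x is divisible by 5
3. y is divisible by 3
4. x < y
No

Even the single constraint (2x - 2y = 19) is infeasible over the integers.

  - 2x - 2y = 19: every term on the left is divisible by 2, so the LHS ≡ 0 (mod 2), but the RHS 19 is not — no integer solution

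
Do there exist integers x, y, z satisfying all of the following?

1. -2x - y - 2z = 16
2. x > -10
Yes

Take x = -8, y = 0, z = 0. Substituting into each constraint:
  (1) -2(-8) + 0 - 2(0) = 16 ✓
  (2) -8 > -10 ✓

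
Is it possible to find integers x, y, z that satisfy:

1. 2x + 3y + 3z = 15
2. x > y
Yes

Take x = 0, y = -1, z = 6. Substituting into each constraint:
  (1) 2(0) + 3(-1) + 3(6) = 15 ✓
  (2) 0 > -1 ✓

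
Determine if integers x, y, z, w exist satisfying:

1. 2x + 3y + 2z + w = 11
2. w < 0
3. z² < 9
Yes

Take x = 0, y = 4, z = 0, w = -1. Substituting into each constraint:
  (1) 2(0) + 3(4) + 2(0) + (-1) = 11 ✓
  (2) -1 < 0 ✓
  (3) z² = (0)² = 0, and 0 < 9 ✓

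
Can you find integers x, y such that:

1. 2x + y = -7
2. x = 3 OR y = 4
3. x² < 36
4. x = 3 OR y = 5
Yes

Take x = 3, y = -13. Substituting into each constraint:
  (1) 2(3) + (-13) = -7 ✓
  (2) x = 3, target 3 ✓ (first branch holds)
  (3) x² = (3)² = 9, and 9 < 36 ✓
  (4) x = 3, target 3 ✓ (first branch holds)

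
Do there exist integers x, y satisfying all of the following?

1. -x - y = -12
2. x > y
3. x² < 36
No

The full constraint system is jointly infeasible over the integers. Each constraint and what it forces:

  - -x - y = -12: is a linear equation tying the variables together
  - x > y: bounds one variable relative to another variable
  - x² < 36: restricts x to |x| ≤ 5

Propagating the comparison: y < x and x ≤ 5 give y ≤ 4. Range argument: with x ∈ [-5, 5], y ∈ [−∞, 4], the left side of the equation is at least -9, but the right side is -12 < -9. No integer solution exists.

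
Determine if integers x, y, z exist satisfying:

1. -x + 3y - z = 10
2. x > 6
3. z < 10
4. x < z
Yes

Take x = 8, y = 9, z = 9. Substituting into each constraint:
  (1) (-8) + 3(9) + (-9) = 10 ✓
  (2) 8 > 6 ✓
  (3) 9 < 10 ✓
  (4) 8 < 9 ✓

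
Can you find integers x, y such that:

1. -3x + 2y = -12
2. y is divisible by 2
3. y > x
Yes

Take x = 16, y = 18. Substituting into each constraint:
  (1) -3(16) + 2(18) = -12 ✓
  (2) 18 = 2 × 9, remainder 0 ✓
  (3) 18 > 16 ✓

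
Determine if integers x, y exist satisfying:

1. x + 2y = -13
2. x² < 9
Yes

Take x = 1, y = -7. Substituting into each constraint:
  (1) 1 + 2(-7) = -13 ✓
  (2) x² = (1)² = 1, and 1 < 9 ✓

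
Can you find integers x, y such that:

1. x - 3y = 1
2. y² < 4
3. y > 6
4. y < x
No

A contradictory subset is {y² < 4, y > 6}. No integer assignment can satisfy these jointly:

  - y² < 4: restricts y to |y| ≤ 1
  - y > 6: bounds one variable relative to a constant

Direct contradiction: the bounds on y require y ≥ 7 and y ≤ 1 simultaneously, which is empty.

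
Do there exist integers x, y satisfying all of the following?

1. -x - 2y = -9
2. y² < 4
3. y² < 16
Yes

Take x = 9, y = 0. Substituting into each constraint:
  (1) (-9) - 2(0) = -9 ✓
  (2) y² = (0)² = 0, and 0 < 4 ✓
  (3) y² = (0)² = 0, and 0 < 16 ✓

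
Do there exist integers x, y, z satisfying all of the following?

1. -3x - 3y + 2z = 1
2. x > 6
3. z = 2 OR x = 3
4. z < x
Yes

Take x = 7, y = -6, z = 2. Substituting into each constraint:
  (1) -3(7) - 3(-6) + 2(2) = 1 ✓
  (2) 7 > 6 ✓
  (3) z = 2, target 2 ✓ (first branch holds)
  (4) 2 < 7 ✓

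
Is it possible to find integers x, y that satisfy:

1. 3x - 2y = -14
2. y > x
Yes

Take x = -12, y = -11. Substituting into each constraint:
  (1) 3(-12) - 2(-11) = -14 ✓
  (2) -11 > -12 ✓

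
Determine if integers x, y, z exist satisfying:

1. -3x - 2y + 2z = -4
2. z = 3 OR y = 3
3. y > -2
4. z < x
Yes

Take x = -4, y = 3, z = -5. Substituting into each constraint:
  (1) -3(-4) - 2(3) + 2(-5) = -4 ✓
  (2) y = 3, target 3 ✓ (second branch holds)
  (3) 3 > -2 ✓
  (4) -5 < -4 ✓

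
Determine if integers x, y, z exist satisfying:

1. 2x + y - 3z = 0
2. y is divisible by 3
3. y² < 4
Yes

Take x = 0, y = 0, z = 0. Substituting into each constraint:
  (1) 2(0) + 0 - 3(0) = 0 ✓
  (2) 0 = 3 × 0, remainder 0 ✓
  (3) y² = (0)² = 0, and 0 < 4 ✓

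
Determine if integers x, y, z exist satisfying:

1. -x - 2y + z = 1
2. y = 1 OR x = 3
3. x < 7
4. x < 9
Yes

Take x = -3, y = 1, z = 0. Substituting into each constraint:
  (1) 3 - 2(1) + 0 = 1 ✓
  (2) y = 1, target 1 ✓ (first branch holds)
  (3) -3 < 7 ✓
  (4) -3 < 9 ✓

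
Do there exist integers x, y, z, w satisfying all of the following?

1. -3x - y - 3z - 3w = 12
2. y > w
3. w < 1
Yes

Take x = -3, y = 0, z = 0, w = -1. Substituting into each constraint:
  (1) -3(-3) + 0 - 3(0) - 3(-1) = 12 ✓
  (2) 0 > -1 ✓
  (3) -1 < 1 ✓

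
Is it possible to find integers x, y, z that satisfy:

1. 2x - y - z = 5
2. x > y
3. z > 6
Yes

Take x = 11, y = 10, z = 7. Substituting into each constraint:
  (1) 2(11) + (-10) + (-7) = 5 ✓
  (2) 11 > 10 ✓
  (3) 7 > 6 ✓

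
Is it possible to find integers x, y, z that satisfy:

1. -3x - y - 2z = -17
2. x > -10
Yes

Take x = 5, y = 2, z = 0. Substituting into each constraint:
  (1) -3(5) + (-2) - 2(0) = -17 ✓
  (2) 5 > -10 ✓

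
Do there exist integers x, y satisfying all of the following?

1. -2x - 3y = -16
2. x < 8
Yes

Take x = 5, y = 2. Substituting into each constraint:
  (1) -2(5) - 3(2) = -16 ✓
  (2) 5 < 8 ✓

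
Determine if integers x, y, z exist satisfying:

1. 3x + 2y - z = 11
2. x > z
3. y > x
Yes

Take x = 0, y = 5, z = -1. Substituting into each constraint:
  (1) 3(0) + 2(5) + 1 = 11 ✓
  (2) 0 > -1 ✓
  (3) 5 > 0 ✓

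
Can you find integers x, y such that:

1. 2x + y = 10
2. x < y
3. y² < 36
Yes

Take x = 3, y = 4. Substituting into each constraint:
  (1) 2(3) + 4 = 10 ✓
  (2) 3 < 4 ✓
  (3) y² = (4)² = 16, and 16 < 36 ✓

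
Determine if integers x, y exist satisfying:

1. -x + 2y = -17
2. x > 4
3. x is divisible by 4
No

A contradictory subset is {-x + 2y = -17, x is divisible by 4}. No integer assignment can satisfy these jointly:

  - -x + 2y = -17: is a linear equation tying the variables together
  - x is divisible by 4: restricts x to multiples of 4

Modular obstruction: writing x = 4x', every remaining term of the linear equation is divisible by 2, so the left side is ≡ 0 (mod 2); but the right side -17 ≡ 1 (mod 2). No integers can satisfy it.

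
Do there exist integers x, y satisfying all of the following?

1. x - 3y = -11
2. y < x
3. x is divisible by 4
Yes

Take x = 16, y = 9. Substituting into each constraint:
  (1) 16 - 3(9) = -11 ✓
  (2) 9 < 16 ✓
  (3) 16 = 4 × 4, remainder 0 ✓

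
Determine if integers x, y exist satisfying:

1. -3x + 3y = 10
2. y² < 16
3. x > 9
No

Even the single constraint (-3x + 3y = 10) is infeasible over the integers.

  - -3x + 3y = 10: every term on the left is divisible by 3, so the LHS ≡ 0 (mod 3), but the RHS 10 is not — no integer solution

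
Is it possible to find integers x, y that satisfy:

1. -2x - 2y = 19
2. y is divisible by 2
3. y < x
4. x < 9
No

Even the single constraint (-2x - 2y = 19) is infeasible over the integers.

  - -2x - 2y = 19: every term on the left is divisible by 2, so the LHS ≡ 0 (mod 2), but the RHS 19 is not — no integer solution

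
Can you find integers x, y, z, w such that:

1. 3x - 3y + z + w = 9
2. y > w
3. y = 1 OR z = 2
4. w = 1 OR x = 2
Yes

Take x = 2, y = -1, z = 2, w = -2. Substituting into each constraint:
  (1) 3(2) - 3(-1) + 2 + (-2) = 9 ✓
  (2) -1 > -2 ✓
  (3) z = 2, target 2 ✓ (second branch holds)
  (4) x = 2, target 2 ✓ (second branch holds)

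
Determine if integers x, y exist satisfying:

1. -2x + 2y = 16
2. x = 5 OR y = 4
Yes

Take x = -4, y = 4. Substituting into each constraint:
  (1) -2(-4) + 2(4) = 16 ✓
  (2) y = 4, target 4 ✓ (second branch holds)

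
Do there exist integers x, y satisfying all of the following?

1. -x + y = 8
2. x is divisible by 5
Yes

Take x = 0, y = 8. Substituting into each constraint:
  (1) 0 + 8 = 8 ✓
  (2) 0 = 5 × 0, remainder 0 ✓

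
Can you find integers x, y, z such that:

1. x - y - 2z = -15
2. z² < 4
Yes

Take x = -15, y = 0, z = 0. Substituting into each constraint:
  (1) (-15) + 0 - 2(0) = -15 ✓
  (2) z² = (0)² = 0, and 0 < 4 ✓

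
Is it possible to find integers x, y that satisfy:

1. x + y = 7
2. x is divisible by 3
Yes

Take x = 0, y = 7. Substituting into each constraint:
  (1) 0 + 7 = 7 ✓
  (2) 0 = 3 × 0, remainder 0 ✓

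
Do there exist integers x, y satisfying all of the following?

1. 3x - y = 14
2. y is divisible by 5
Yes

Take x = 3, y = -5. Substituting into each constraint:
  (1) 3(3) + 5 = 14 ✓
  (2) -5 = 5 × -1, remainder 0 ✓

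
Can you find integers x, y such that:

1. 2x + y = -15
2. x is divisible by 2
Yes

Take x = 0, y = -15. Substituting into each constraint:
  (1) 2(0) + (-15) = -15 ✓
  (2) 0 = 2 × 0, remainder 0 ✓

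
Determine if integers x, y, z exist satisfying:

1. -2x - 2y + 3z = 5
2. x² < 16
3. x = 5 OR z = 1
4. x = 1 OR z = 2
Yes

Take x = 1, y = -2, z = 1. Substituting into each constraint:
  (1) -2(1) - 2(-2) + 3(1) = 5 ✓
  (2) x² = (1)² = 1, and 1 < 16 ✓
  (3) z = 1, target 1 ✓ (second branch holds)
  (4) x = 1, target 1 ✓ (first branch holds)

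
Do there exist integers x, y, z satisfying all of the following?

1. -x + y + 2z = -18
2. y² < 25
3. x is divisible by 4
Yes

Take x = 0, y = 0, z = -9. Substituting into each constraint:
  (1) 0 + 0 + 2(-9) = -18 ✓
  (2) y² = (0)² = 0, and 0 < 25 ✓
  (3) 0 = 4 × 0, remainder 0 ✓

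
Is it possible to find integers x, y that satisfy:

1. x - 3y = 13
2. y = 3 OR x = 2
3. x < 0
No

The full constraint system is jointly infeasible over the integers. Each constraint and what it forces:

  - x - 3y = 13: is a linear equation tying the variables together
  - y = 3 OR x = 2: forces a choice: either y = 3 or x = 2
  - x < 0: bounds one variable relative to a constant

Split on the disjunction (y = 3 OR x = 2):
  • If y = 3: the equation forces x = 22, which contradicts the bound x ≤ -1.
  • If x = 2: this contradicts the bound x ≤ -1.
Both branches are infeasible, so the system has no integer solution.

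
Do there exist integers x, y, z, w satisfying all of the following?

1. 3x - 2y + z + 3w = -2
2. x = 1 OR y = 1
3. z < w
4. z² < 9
Yes

Take x = -1, y = 1, z = 0, w = 1. Substituting into each constraint:
  (1) 3(-1) - 2(1) + 0 + 3(1) = -2 ✓
  (2) y = 1, target 1 ✓ (second branch holds)
  (3) 0 < 1 ✓
  (4) z² = (0)² = 0, and 0 < 9 ✓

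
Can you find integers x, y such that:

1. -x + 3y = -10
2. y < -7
Yes

Take x = -14, y = -8. Substituting into each constraint:
  (1) 14 + 3(-8) = -10 ✓
  (2) -8 < -7 ✓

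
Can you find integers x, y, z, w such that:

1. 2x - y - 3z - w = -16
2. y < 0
Yes

Take x = 0, y = -1, z = 0, w = 17. Substituting into each constraint:
  (1) 2(0) + 1 - 3(0) + (-17) = -16 ✓
  (2) -1 < 0 ✓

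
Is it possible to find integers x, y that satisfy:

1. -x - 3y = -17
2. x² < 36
Yes

Take x = -1, y = 6. Substituting into each constraint:
  (1) 1 - 3(6) = -17 ✓
  (2) x² = (-1)² = 1, and 1 < 36 ✓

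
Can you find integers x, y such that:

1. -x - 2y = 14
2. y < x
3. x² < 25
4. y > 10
No

A contradictory subset is {-x - 2y = 14, y < x, y > 10}. No integer assignment can satisfy these jointly:

  - -x - 2y = 14: is a linear equation tying the variables together
  - y < x: bounds one variable relative to another variable
  - y > 10: bounds one variable relative to a constant

Propagating the comparison: x > y and y ≥ 11 give x ≥ 12. Range argument: with x ∈ [12, ∞], y ∈ [11, ∞], the left side of the equation is at most -34, but the right side is 14 > -34. No integer solution exists.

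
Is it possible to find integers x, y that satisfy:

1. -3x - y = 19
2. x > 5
Yes

Take x = 6, y = -37. Substituting into each constraint:
  (1) -3(6) + 37 = 19 ✓
  (2) 6 > 5 ✓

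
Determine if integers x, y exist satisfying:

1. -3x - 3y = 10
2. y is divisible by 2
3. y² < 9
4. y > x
No

Even the single constraint (-3x - 3y = 10) is infeasible over the integers.

  - -3x - 3y = 10: every term on the left is divisible by 3, so the LHS ≡ 0 (mod 3), but the RHS 10 is not — no integer solution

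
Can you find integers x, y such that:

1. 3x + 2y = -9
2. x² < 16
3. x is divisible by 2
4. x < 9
No

A contradictory subset is {3x + 2y = -9, x is divisible by 2}. No integer assignment can satisfy these jointly:

  - 3x + 2y = -9: is a linear equation tying the variables together
  - x is divisible by 2: restricts x to multiples of 2

Modular obstruction: writing x = 2x', every remaining term of the linear equation is divisible by 2, so the left side is ≡ 0 (mod 2); but the right side -9 ≡ 1 (mod 2). No integers can satisfy it.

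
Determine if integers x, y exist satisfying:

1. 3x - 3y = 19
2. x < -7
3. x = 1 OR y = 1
No

Even the single constraint (3x - 3y = 19) is infeasible over the integers.

  - 3x - 3y = 19: every term on the left is divisible by 3, so the LHS ≡ 0 (mod 3), but the RHS 19 is not — no integer solution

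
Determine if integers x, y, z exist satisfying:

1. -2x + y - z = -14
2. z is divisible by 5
Yes

Take x = 0, y = -14, z = 0. Substituting into each constraint:
  (1) -2(0) + (-14) + 0 = -14 ✓
  (2) 0 = 5 × 0, remainder 0 ✓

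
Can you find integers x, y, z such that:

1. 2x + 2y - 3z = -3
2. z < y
Yes

Take x = -3, y = 0, z = -1. Substituting into each constraint:
  (1) 2(-3) + 2(0) - 3(-1) = -3 ✓
  (2) -1 < 0 ✓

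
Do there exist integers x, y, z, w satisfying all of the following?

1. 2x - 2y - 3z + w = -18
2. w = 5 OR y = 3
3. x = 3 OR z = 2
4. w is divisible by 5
Yes

Take x = -3, y = 3, z = 2, w = 0. Substituting into each constraint:
  (1) 2(-3) - 2(3) - 3(2) + 0 = -18 ✓
  (2) y = 3, target 3 ✓ (second branch holds)
  (3) z = 2, target 2 ✓ (second branch holds)
  (4) 0 = 5 × 0, remainder 0 ✓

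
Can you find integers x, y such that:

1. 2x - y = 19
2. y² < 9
Yes

Take x = 9, y = -1. Substituting into each constraint:
  (1) 2(9) + 1 = 19 ✓
  (2) y² = (-1)² = 1, and 1 < 9 ✓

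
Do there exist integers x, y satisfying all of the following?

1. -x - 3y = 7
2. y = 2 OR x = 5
Yes

Take x = 5, y = -4. Substituting into each constraint:
  (1) (-5) - 3(-4) = 7 ✓
  (2) x = 5, target 5 ✓ (second branch holds)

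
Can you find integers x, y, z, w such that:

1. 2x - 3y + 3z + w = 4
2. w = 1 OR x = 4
Yes

Take x = 4, y = 0, z = -2, w = 2. Substituting into each constraint:
  (1) 2(4) - 3(0) + 3(-2) + 2 = 4 ✓
  (2) x = 4, target 4 ✓ (second branch holds)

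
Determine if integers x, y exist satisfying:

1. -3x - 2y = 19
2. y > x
Yes

Take x = -5, y = -2. Substituting into each constraint:
  (1) -3(-5) - 2(-2) = 19 ✓
  (2) -2 > -5 ✓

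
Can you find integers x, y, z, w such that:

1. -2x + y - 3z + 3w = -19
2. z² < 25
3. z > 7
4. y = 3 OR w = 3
No

A contradictory subset is {z² < 25, z > 7}. No integer assignment can satisfy these jointly:

  - z² < 25: restricts z to |z| ≤ 4
  - z > 7: bounds one variable relative to a constant

Direct contradiction: the bounds on z require z ≥ 8 and z ≤ 4 simultaneously, which is empty.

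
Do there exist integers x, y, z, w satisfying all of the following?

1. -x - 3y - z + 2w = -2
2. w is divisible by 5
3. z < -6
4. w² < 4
Yes

Take x = 0, y = 3, z = -7, w = 0. Substituting into each constraint:
  (1) 0 - 3(3) + 7 + 2(0) = -2 ✓
  (2) 0 = 5 × 0, remainder 0 ✓
  (3) -7 < -6 ✓
  (4) w² = (0)² = 0, and 0 < 4 ✓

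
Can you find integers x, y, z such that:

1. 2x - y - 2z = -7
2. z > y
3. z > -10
Yes

Take x = -1, y = 1, z = 2. Substituting into each constraint:
  (1) 2(-1) + (-1) - 2(2) = -7 ✓
  (2) 2 > 1 ✓
  (3) 2 > -10 ✓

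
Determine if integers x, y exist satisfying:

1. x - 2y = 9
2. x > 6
Yes

Take x = 9, y = 0. Substituting into each constraint:
  (1) 9 - 2(0) = 9 ✓
  (2) 9 > 6 ✓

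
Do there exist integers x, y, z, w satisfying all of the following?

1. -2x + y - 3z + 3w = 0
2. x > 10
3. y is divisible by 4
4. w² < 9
Yes

Take x = 12, y = 0, z = -6, w = 2. Substituting into each constraint:
  (1) -2(12) + 0 - 3(-6) + 3(2) = 0 ✓
  (2) 12 > 10 ✓
  (3) 0 = 4 × 0, remainder 0 ✓
  (4) w² = (2)² = 4, and 4 < 9 ✓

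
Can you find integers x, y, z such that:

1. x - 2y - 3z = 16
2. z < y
Yes

Take x = 13, y = 0, z = -1. Substituting into each constraint:
  (1) 13 - 2(0) - 3(-1) = 16 ✓
  (2) -1 < 0 ✓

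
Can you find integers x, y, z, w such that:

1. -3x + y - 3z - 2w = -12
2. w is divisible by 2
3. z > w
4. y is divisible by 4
Yes

Take x = 3, y = 0, z = 1, w = 0. Substituting into each constraint:
  (1) -3(3) + 0 - 3(1) - 2(0) = -12 ✓
  (2) 0 = 2 × 0, remainder 0 ✓
  (3) 1 > 0 ✓
  (4) 0 = 4 × 0, remainder 0 ✓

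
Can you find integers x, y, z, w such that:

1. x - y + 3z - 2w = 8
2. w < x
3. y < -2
Yes

Take x = 0, y = -6, z = 0, w = -1. Substituting into each constraint:
  (1) 0 + 6 + 3(0) - 2(-1) = 8 ✓
  (2) -1 < 0 ✓
  (3) -6 < -2 ✓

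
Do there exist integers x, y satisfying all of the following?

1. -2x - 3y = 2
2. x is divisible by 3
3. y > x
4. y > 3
No

A contradictory subset is {-2x - 3y = 2, x is divisible by 3}. No integer assignment can satisfy these jointly:

  - -2x - 3y = 2: is a linear equation tying the variables together
  - x is divisible by 3: restricts x to multiples of 3

Modular obstruction: writing x = 3x', every remaining term of the linear equation is divisible by 3, so the left side is ≡ 0 (mod 3); but the right side 2 ≡ 2 (mod 3). No integers can satisfy it.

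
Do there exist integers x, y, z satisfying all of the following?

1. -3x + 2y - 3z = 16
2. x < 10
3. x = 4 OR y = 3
Yes

Take x = 4, y = 2, z = -8. Substituting into each constraint:
  (1) -3(4) + 2(2) - 3(-8) = 16 ✓
  (2) 4 < 10 ✓
  (3) x = 4, target 4 ✓ (first branch holds)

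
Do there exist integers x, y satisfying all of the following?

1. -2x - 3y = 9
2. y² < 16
Yes

Take x = -6, y = 1. Substituting into each constraint:
  (1) -2(-6) - 3(1) = 9 ✓
  (2) y² = (1)² = 1, and 1 < 16 ✓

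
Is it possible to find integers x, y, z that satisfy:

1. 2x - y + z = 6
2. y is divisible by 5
Yes

Take x = 0, y = 0, z = 6. Substituting into each constraint:
  (1) 2(0) + 0 + 6 = 6 ✓
  (2) 0 = 5 × 0, remainder 0 ✓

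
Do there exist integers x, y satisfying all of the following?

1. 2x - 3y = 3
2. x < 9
Yes

Take x = 0, y = -1. Substituting into each constraint:
  (1) 2(0) - 3(-1) = 3 ✓
  (2) 0 < 9 ✓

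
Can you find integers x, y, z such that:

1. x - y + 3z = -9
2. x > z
Yes

Take x = 1, y = 10, z = 0. Substituting into each constraint:
  (1) 1 + (-10) + 3(0) = -9 ✓
  (2) 1 > 0 ✓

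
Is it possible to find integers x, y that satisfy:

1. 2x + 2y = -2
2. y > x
Yes

Take x = -1, y = 0. Substituting into each constraint:
  (1) 2(-1) + 2(0) = -2 ✓
  (2) 0 > -1 ✓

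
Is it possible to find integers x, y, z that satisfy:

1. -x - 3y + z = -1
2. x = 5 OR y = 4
Yes

Take x = -11, y = 4, z = 0. Substituting into each constraint:
  (1) 11 - 3(4) + 0 = -1 ✓
  (2) y = 4, target 4 ✓ (second branch holds)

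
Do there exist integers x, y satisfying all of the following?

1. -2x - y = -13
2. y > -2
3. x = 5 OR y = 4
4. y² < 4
No

A contradictory subset is {-2x - y = -13, x = 5 OR y = 4, y² < 4}. No integer assignment can satisfy these jointly:

  - -2x - y = -13: is a linear equation tying the variables together
  - x = 5 OR y = 4: forces a choice: either x = 5 or y = 4
  - y² < 4: restricts y to |y| ≤ 1

Split on the disjunction (x = 5 OR y = 4):
  • If x = 5: the equation forces y = 3, but y² < 4 requires |y| ≤ 1.
  • If y = 4: this contradicts y² < 4, which requires |y| ≤ 1.
Both branches are infeasible, so the system has no integer solution.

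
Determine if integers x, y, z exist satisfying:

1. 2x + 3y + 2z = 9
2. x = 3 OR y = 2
Yes

Take x = 3, y = 3, z = -3. Substituting into each constraint:
  (1) 2(3) + 3(3) + 2(-3) = 9 ✓
  (2) x = 3, target 3 ✓ (first branch holds)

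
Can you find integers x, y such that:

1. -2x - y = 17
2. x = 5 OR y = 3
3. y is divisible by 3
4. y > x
Yes

Take x = -10, y = 3. Substituting into each constraint:
  (1) -2(-10) + (-3) = 17 ✓
  (2) y = 3, target 3 ✓ (second branch holds)
  (3) 3 = 3 × 1, remainder 0 ✓
  (4) 3 > -10 ✓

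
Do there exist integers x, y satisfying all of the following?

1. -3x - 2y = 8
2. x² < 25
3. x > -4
Yes

Take x = -2, y = -1. Substituting into each constraint:
  (1) -3(-2) - 2(-1) = 8 ✓
  (2) x² = (-2)² = 4, and 4 < 25 ✓
  (3) -2 > -4 ✓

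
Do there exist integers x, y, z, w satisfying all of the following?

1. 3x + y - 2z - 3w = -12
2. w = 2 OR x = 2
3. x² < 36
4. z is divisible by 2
Yes

Take x = 0, y = -6, z = 0, w = 2. Substituting into each constraint:
  (1) 3(0) + (-6) - 2(0) - 3(2) = -12 ✓
  (2) w = 2, target 2 ✓ (first branch holds)
  (3) x² = (0)² = 0, and 0 < 36 ✓
  (4) 0 = 2 × 0, remainder 0 ✓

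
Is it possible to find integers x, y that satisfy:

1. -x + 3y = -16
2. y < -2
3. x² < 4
Yes

Take x = 1, y = -5. Substituting into each constraint:
  (1) (-1) + 3(-5) = -16 ✓
  (2) -5 < -2 ✓
  (3) x² = (1)² = 1, and 1 < 4 ✓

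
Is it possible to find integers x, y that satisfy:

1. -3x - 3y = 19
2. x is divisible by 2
No

Even the single constraint (-3x - 3y = 19) is infeasible over the integers.

  - -3x - 3y = 19: every term on the left is divisible by 3, so the LHS ≡ 0 (mod 3), but the RHS 19 is not — no integer solution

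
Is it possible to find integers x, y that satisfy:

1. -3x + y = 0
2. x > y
Yes

Take x = -1, y = -3. Substituting into each constraint:
  (1) -3(-1) + (-3) = 0 ✓
  (2) -1 > -3 ✓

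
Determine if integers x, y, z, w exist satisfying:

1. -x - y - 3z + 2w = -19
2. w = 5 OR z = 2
Yes

Take x = 1, y = 0, z = 2, w = -6. Substituting into each constraint:
  (1) (-1) + 0 - 3(2) + 2(-6) = -19 ✓
  (2) z = 2, target 2 ✓ (second branch holds)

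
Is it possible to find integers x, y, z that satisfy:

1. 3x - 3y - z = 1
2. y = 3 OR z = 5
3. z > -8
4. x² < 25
Yes

Take x = 4, y = 3, z = 2. Substituting into each constraint:
  (1) 3(4) - 3(3) + (-2) = 1 ✓
  (2) y = 3, target 3 ✓ (first branch holds)
  (3) 2 > -8 ✓
  (4) x² = (4)² = 16, and 16 < 25 ✓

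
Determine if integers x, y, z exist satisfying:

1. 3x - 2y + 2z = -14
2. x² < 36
Yes

Take x = -4, y = 1, z = 0. Substituting into each constraint:
  (1) 3(-4) - 2(1) + 2(0) = -14 ✓
  (2) x² = (-4)² = 16, and 16 < 36 ✓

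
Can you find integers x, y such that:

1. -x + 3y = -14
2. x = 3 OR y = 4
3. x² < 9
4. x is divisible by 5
No

The full constraint system is jointly infeasible over the integers. Each constraint and what it forces:

  - -x + 3y = -14: is a linear equation tying the variables together
  - x = 3 OR y = 4: forces a choice: either x = 3 or y = 4
  - x² < 9: restricts x to |x| ≤ 2
  - x is divisible by 5: restricts x to multiples of 5

Split on the disjunction (x = 3 OR y = 4):
  • If x = 3: this contradicts the divisibility constraint — 3 is not a multiple of 5.
  • If y = 4: with y = 4, writing x = 5x', every remaining term of the linear equation is divisible by 5, so the left side is ≡ 0 (mod 5); but the right side -26 ≡ 4 (mod 5). No integers can satisfy it.
Both branches are infeasible, so the system has no integer solution.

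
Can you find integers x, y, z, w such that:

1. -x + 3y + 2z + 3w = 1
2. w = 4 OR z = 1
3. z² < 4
Yes

Take x = 11, y = 0, z = 0, w = 4. Substituting into each constraint:
  (1) (-11) + 3(0) + 2(0) + 3(4) = 1 ✓
  (2) w = 4, target 4 ✓ (first branch holds)
  (3) z² = (0)² = 0, and 0 < 4 ✓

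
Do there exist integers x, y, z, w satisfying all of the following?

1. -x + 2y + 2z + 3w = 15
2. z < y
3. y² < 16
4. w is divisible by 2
Yes

Take x = -17, y = 0, z = -1, w = 0. Substituting into each constraint:
  (1) 17 + 2(0) + 2(-1) + 3(0) = 15 ✓
  (2) -1 < 0 ✓
  (3) y² = (0)² = 0, and 0 < 16 ✓
  (4) 0 = 2 × 0, remainder 0 ✓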